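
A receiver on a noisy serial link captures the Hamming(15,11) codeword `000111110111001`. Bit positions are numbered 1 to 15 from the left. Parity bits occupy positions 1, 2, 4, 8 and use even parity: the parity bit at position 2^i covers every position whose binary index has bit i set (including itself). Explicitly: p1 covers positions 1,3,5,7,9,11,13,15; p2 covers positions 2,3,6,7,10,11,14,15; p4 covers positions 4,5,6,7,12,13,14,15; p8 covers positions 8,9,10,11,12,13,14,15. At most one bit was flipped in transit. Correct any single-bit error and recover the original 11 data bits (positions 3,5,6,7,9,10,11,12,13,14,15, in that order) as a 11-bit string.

01110011001

s1: b1⊕b3⊕b5⊕b7⊕b9⊕b11⊕b13⊕b15 = 0⊕0⊕1⊕1⊕0⊕1⊕0⊕1 = 0
s2: b2⊕b3⊕b6⊕b7⊕b10⊕b11⊕b14⊕b15 = 0⊕0⊕1⊕1⊕1⊕1⊕0⊕1 = 1
s4: b4⊕b5⊕b6⊕b7⊕b12⊕b13⊕b14⊕b15 = 1⊕1⊕1⊕1⊕1⊕0⊕0⊕1 = 0
s8: b8⊕b9⊕b10⊕b11⊕b12⊕b13⊕b14⊕b15 = 1⊕0⊕1⊕1⊕1⊕0⊕0⊕1 = 1
Syndrome (s8...s1) = 1010 → position 10.
Flip bit 10: corrected codeword = 000111110011001
Data bits at positions 3,5,6,7,9,10,11,12,13,14,15: 01110011001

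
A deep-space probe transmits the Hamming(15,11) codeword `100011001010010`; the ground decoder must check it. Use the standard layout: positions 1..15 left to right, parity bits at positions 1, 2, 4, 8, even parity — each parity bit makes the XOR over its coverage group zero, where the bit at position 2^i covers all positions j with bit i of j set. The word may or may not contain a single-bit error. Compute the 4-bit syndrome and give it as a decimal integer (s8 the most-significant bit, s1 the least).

s1: b1⊕b3⊕b5⊕b7⊕b9⊕b11⊕b13⊕b15 = 1⊕0⊕1⊕0⊕1⊕1⊕0⊕0 = 0
s2: b2⊕b3⊕b6⊕b7⊕b10⊕b11⊕b14⊕b15 = 0⊕0⊕1⊕0⊕0⊕1⊕1⊕0 = 1
s4: b4⊕b5⊕b6⊕b7⊕b12⊕b13⊕b14⊕b15 = 0⊕1⊕1⊕0⊕0⊕0⊕1⊕0 = 1
s8: b8⊕b9⊕b10⊕b11⊕b12⊕b13⊕b14⊕b15 = 0⊕1⊕0⊕1⊕0⊕0⊕1⊕0 = 1
Syndrome (s8...s1) = 1110 → position 14.

14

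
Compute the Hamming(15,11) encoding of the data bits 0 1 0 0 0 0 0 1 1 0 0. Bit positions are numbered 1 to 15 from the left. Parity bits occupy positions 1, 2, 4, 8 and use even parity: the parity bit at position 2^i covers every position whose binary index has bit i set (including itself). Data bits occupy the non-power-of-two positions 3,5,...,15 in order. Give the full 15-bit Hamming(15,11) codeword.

Place data bits at non-power-of-two positions: b3=0, b5=1, b6=0, b7=0, b9=0, b10=0, b11=0, b12=1, b13=1, b14=0, b15=0.
p1 = XOR of data positions {3,5,7,9,11,13,15} = 0⊕1⊕0⊕0⊕0⊕1⊕0 = 0
p2 = XOR of data positions {3,6,7,10,11,14,15} = 0⊕0⊕0⊕0⊕0⊕0⊕0 = 0
p4 = XOR of data positions {5,6,7,12,13,14,15} = 1⊕0⊕0⊕1⊕1⊕0⊕0 = 1
p8 = XOR of data positions {9,10,11,12,13,14,15} = 0⊕0⊕0⊕1⊕1⊕0⊕0 = 0
Codeword b1..b15 = 000110000001100

000110000001100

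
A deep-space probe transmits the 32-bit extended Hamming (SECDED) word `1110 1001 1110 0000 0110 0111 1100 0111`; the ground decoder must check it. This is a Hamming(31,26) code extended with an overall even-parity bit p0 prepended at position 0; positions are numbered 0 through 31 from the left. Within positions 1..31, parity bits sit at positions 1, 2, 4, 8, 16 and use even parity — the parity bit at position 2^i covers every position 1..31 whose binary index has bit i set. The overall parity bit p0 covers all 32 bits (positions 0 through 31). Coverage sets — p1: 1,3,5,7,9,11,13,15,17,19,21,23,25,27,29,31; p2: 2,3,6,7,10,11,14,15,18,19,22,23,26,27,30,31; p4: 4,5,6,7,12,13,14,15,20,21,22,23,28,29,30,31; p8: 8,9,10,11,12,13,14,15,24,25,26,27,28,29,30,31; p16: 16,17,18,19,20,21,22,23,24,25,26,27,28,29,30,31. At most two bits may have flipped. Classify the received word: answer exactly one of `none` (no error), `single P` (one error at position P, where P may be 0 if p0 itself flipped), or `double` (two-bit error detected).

double

s1: b1⊕b3⊕b5⊕b7⊕b9⊕b11⊕b13⊕b15⊕b17⊕b19⊕b21⊕b23⊕b25⊕b27⊕b29⊕b31 = 1⊕0⊕0⊕1⊕1⊕0⊕0⊕0⊕1⊕0⊕1⊕1⊕1⊕0⊕1⊕1 = 1
s2: b2⊕b3⊕b6⊕b7⊕b10⊕b11⊕b14⊕b15⊕b18⊕b19⊕b22⊕b23⊕b26⊕b27⊕b30⊕b31 = 1⊕0⊕0⊕1⊕1⊕0⊕0⊕0⊕1⊕0⊕1⊕1⊕0⊕0⊕1⊕1 = 0
s4: b4⊕b5⊕b6⊕b7⊕b12⊕b13⊕b14⊕b15⊕b20⊕b21⊕b22⊕b23⊕b28⊕b29⊕b30⊕b31 = 1⊕0⊕0⊕1⊕0⊕0⊕0⊕0⊕0⊕1⊕1⊕1⊕0⊕1⊕1⊕1 = 0
s8: b8⊕b9⊕b10⊕b11⊕b12⊕b13⊕b14⊕b15⊕b24⊕b25⊕b26⊕b27⊕b28⊕b29⊕b30⊕b31 = 1⊕1⊕1⊕0⊕0⊕0⊕0⊕0⊕1⊕1⊕0⊕0⊕0⊕1⊕1⊕1 = 0
s16: b16⊕b17⊕b18⊕b19⊕b20⊕b21⊕b22⊕b23⊕b24⊕b25⊕b26⊕b27⊕b28⊕b29⊕b30⊕b31 = 0⊕1⊕1⊕0⊕0⊕1⊕1⊕1⊕1⊕1⊕0⊕0⊕0⊕1⊕1⊕1 = 0
Syndrome (s16...s1) = 00001 → position 1.
Overall parity (XOR of all 32 bits, including p0): 1⊕1⊕1⊕0⊕1⊕0⊕0⊕1⊕1⊕1⊕1⊕0⊕0⊕0⊕0⊕0⊕0⊕1⊕1⊕0⊕0⊕1⊕1⊕1⊕1⊕1⊕0⊕0⊕0⊕1⊕1⊕1 = 0
Overall=0, syndrome position=1 → double-bit error detected (uncorrectable).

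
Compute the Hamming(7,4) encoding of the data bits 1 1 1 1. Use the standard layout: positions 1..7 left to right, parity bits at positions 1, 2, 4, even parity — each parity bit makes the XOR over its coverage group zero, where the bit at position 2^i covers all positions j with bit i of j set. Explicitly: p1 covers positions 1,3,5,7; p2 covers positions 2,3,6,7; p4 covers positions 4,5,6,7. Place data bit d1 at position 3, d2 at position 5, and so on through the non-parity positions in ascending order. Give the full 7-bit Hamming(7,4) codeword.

Place data bits at non-power-of-two positions: b3=1, b5=1, b6=1, b7=1.
p1 = XOR of data positions {3,5,7} = 1⊕1⊕1 = 1
p2 = XOR of data positions {3,6,7} = 1⊕1⊕1 = 1
p4 = XOR of data positions {5,6,7} = 1⊕1⊕1 = 1
Codeword b1..b7 = 1111111

1111111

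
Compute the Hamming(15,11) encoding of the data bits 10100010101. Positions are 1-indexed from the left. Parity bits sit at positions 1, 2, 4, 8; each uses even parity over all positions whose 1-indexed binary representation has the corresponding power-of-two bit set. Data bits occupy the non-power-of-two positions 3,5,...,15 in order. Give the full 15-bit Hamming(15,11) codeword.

Place data bits at non-power-of-two positions: b3=1, b5=0, b6=1, b7=0, b9=0, b10=0, b11=1, b12=0, b13=1, b14=0, b15=1.
p1 = XOR of data positions {3,5,7,9,11,13,15} = 1⊕0⊕0⊕0⊕1⊕1⊕1 = 0
p2 = XOR of data positions {3,6,7,10,11,14,15} = 1⊕1⊕0⊕0⊕1⊕0⊕1 = 0
p4 = XOR of data positions {5,6,7,12,13,14,15} = 0⊕1⊕0⊕0⊕1⊕0⊕1 = 1
p8 = XOR of data positions {9,10,11,12,13,14,15} = 0⊕0⊕1⊕0⊕1⊕0⊕1 = 1
Codeword b1..b15 = 001101010010101

001101010010101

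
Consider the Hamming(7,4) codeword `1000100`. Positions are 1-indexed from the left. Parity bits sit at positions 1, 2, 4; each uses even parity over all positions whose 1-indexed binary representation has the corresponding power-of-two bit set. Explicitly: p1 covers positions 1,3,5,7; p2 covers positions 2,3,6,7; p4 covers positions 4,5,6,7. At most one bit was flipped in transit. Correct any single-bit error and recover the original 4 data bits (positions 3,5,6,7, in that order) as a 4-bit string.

s1: b1⊕b3⊕b5⊕b7 = 1⊕0⊕1⊕0 = 0
s2: b2⊕b3⊕b6⊕b7 = 0⊕0⊕0⊕0 = 0
s4: b4⊕b5⊕b6⊕b7 = 0⊕1⊕0⊕0 = 1
Syndrome (s4...s1) = 100 → position 4.
Flip bit 4: corrected codeword = 1001100
Data bits at positions 3,5,6,7: 0100

0100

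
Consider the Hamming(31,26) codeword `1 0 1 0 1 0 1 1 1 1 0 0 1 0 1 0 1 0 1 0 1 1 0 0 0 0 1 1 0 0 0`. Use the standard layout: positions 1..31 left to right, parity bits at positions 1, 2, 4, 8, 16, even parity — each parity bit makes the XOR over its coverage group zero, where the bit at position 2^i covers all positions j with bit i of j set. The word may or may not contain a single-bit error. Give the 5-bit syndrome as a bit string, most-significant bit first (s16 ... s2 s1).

s1: b1⊕b3⊕b5⊕b7⊕b9⊕b11⊕b13⊕b15⊕b17⊕b19⊕b21⊕b23⊕b25⊕b27⊕b29⊕b31 = 1⊕1⊕1⊕1⊕1⊕0⊕1⊕1⊕1⊕1⊕1⊕0⊕0⊕1⊕0⊕0 = 1
s2: b2⊕b3⊕b6⊕b7⊕b10⊕b11⊕b14⊕b15⊕b18⊕b19⊕b22⊕b23⊕b26⊕b27⊕b30⊕b31 = 0⊕1⊕0⊕1⊕1⊕0⊕0⊕1⊕0⊕1⊕1⊕0⊕0⊕1⊕0⊕0 = 1
s4: b4⊕b5⊕b6⊕b7⊕b12⊕b13⊕b14⊕b15⊕b20⊕b21⊕b22⊕b23⊕b28⊕b29⊕b30⊕b31 = 0⊕1⊕0⊕1⊕0⊕1⊕0⊕1⊕0⊕1⊕1⊕0⊕1⊕0⊕0⊕0 = 1
s8: b8⊕b9⊕b10⊕b11⊕b12⊕b13⊕b14⊕b15⊕b24⊕b25⊕b26⊕b27⊕b28⊕b29⊕b30⊕b31 = 1⊕1⊕1⊕0⊕0⊕1⊕0⊕1⊕0⊕0⊕0⊕1⊕1⊕0⊕0⊕0 = 1
s16: b16⊕b17⊕b18⊕b19⊕b20⊕b21⊕b22⊕b23⊕b24⊕b25⊕b26⊕b27⊕b28⊕b29⊕b30⊕b31 = 0⊕1⊕0⊕1⊕0⊕1⊕1⊕0⊕0⊕0⊕0⊕1⊕1⊕0⊕0⊕0 = 0
Syndrome (s16...s1) = 01111 → position 15.

01111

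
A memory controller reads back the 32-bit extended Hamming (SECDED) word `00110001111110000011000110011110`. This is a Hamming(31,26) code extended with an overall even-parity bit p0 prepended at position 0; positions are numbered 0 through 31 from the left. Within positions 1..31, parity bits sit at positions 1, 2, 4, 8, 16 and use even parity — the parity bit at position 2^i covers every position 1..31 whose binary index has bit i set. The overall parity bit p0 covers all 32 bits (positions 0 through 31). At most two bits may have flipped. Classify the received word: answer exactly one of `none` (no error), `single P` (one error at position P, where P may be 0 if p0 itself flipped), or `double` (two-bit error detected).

s1: b1⊕b3⊕b5⊕b7⊕b9⊕b11⊕b13⊕b15⊕b17⊕b19⊕b21⊕b23⊕b25⊕b27⊕b29⊕b31 = 0⊕1⊕0⊕1⊕1⊕1⊕0⊕0⊕0⊕1⊕0⊕1⊕0⊕1⊕1⊕0 = 0
s2: b2⊕b3⊕b6⊕b7⊕b10⊕b11⊕b14⊕b15⊕b18⊕b19⊕b22⊕b23⊕b26⊕b27⊕b30⊕b31 = 1⊕1⊕0⊕1⊕1⊕1⊕0⊕0⊕1⊕1⊕0⊕1⊕0⊕1⊕1⊕0 = 0
s4: b4⊕b5⊕b6⊕b7⊕b12⊕b13⊕b14⊕b15⊕b20⊕b21⊕b22⊕b23⊕b28⊕b29⊕b30⊕b31 = 0⊕0⊕0⊕1⊕1⊕0⊕0⊕0⊕0⊕0⊕0⊕1⊕1⊕1⊕1⊕0 = 0
s8: b8⊕b9⊕b10⊕b11⊕b12⊕b13⊕b14⊕b15⊕b24⊕b25⊕b26⊕b27⊕b28⊕b29⊕b30⊕b31 = 1⊕1⊕1⊕1⊕1⊕0⊕0⊕0⊕1⊕0⊕0⊕1⊕1⊕1⊕1⊕0 = 0
s16: b16⊕b17⊕b18⊕b19⊕b20⊕b21⊕b22⊕b23⊕b24⊕b25⊕b26⊕b27⊕b28⊕b29⊕b30⊕b31 = 0⊕0⊕1⊕1⊕0⊕0⊕0⊕1⊕1⊕0⊕0⊕1⊕1⊕1⊕1⊕0 = 0
Syndrome (s16...s1) = 00000 → position 0 (no error).
Overall parity (XOR of all 32 bits, including p0): 0⊕0⊕1⊕1⊕0⊕0⊕0⊕1⊕1⊕1⊕1⊕1⊕1⊕0⊕0⊕0⊕0⊕0⊕1⊕1⊕0⊕0⊕0⊕1⊕1⊕0⊕0⊕1⊕1⊕1⊕1⊕0 = 0
Overall=0, syndrome position=0 → no error.

none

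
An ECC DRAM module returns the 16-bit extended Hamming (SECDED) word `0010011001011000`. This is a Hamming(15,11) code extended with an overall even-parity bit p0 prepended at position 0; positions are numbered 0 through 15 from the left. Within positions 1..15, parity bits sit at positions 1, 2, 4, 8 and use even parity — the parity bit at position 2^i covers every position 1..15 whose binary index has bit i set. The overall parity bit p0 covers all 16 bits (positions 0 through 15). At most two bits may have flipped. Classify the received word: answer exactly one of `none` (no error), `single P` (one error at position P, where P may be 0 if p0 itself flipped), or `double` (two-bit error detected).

double

s1: b1⊕b3⊕b5⊕b7⊕b9⊕b11⊕b13⊕b15 = 0⊕0⊕1⊕0⊕1⊕1⊕0⊕0 = 1
s2: b2⊕b3⊕b6⊕b7⊕b10⊕b11⊕b14⊕b15 = 1⊕0⊕1⊕0⊕0⊕1⊕0⊕0 = 1
s4: b4⊕b5⊕b6⊕b7⊕b12⊕b13⊕b14⊕b15 = 0⊕1⊕1⊕0⊕1⊕0⊕0⊕0 = 1
s8: b8⊕b9⊕b10⊕b11⊕b12⊕b13⊕b14⊕b15 = 0⊕1⊕0⊕1⊕1⊕0⊕0⊕0 = 1
Syndrome (s8...s1) = 1111 → position 15.
Overall parity (XOR of all 16 bits, including p0): 0⊕0⊕1⊕0⊕0⊕1⊕1⊕0⊕0⊕1⊕0⊕1⊕1⊕0⊕0⊕0 = 0
Overall=0, syndrome position=15 → double-bit error detected (uncorrectable).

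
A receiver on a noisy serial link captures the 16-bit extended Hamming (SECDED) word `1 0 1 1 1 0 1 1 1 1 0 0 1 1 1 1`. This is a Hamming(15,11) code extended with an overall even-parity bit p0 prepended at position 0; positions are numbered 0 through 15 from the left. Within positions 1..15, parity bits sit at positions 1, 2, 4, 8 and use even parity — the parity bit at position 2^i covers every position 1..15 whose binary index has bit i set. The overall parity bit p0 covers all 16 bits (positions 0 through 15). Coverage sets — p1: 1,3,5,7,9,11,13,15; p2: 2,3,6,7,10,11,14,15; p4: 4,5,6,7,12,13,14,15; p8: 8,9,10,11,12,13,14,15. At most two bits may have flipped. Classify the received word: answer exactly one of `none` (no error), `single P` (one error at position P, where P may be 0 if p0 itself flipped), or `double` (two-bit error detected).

double

s1: b1⊕b3⊕b5⊕b7⊕b9⊕b11⊕b13⊕b15 = 0⊕1⊕0⊕1⊕1⊕0⊕1⊕1 = 1
s2: b2⊕b3⊕b6⊕b7⊕b10⊕b11⊕b14⊕b15 = 1⊕1⊕1⊕1⊕0⊕0⊕1⊕1 = 0
s4: b4⊕b5⊕b6⊕b7⊕b12⊕b13⊕b14⊕b15 = 1⊕0⊕1⊕1⊕1⊕1⊕1⊕1 = 1
s8: b8⊕b9⊕b10⊕b11⊕b12⊕b13⊕b14⊕b15 = 1⊕1⊕0⊕0⊕1⊕1⊕1⊕1 = 0
Syndrome (s8...s1) = 0101 → position 5.
Overall parity (XOR of all 16 bits, including p0): 1⊕0⊕1⊕1⊕1⊕0⊕1⊕1⊕1⊕1⊕0⊕0⊕1⊕1⊕1⊕1 = 0
Overall=0, syndrome position=5 → double-bit error detected (uncorrectable).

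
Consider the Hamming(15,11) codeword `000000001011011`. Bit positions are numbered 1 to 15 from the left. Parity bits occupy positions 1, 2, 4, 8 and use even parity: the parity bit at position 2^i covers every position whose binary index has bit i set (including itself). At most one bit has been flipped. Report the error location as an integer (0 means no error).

s1: b1⊕b3⊕b5⊕b7⊕b9⊕b11⊕b13⊕b15 = 0⊕0⊕0⊕0⊕1⊕1⊕0⊕1 = 1
s2: b2⊕b3⊕b6⊕b7⊕b10⊕b11⊕b14⊕b15 = 0⊕0⊕0⊕0⊕0⊕1⊕1⊕1 = 1
s4: b4⊕b5⊕b6⊕b7⊕b12⊕b13⊕b14⊕b15 = 0⊕0⊕0⊕0⊕1⊕0⊕1⊕1 = 1
s8: b8⊕b9⊕b10⊕b11⊕b12⊕b13⊕b14⊕b15 = 0⊕1⊕0⊕1⊕1⊕0⊕1⊕1 = 1
Syndrome (s8...s1) = 1111 → position 15.

15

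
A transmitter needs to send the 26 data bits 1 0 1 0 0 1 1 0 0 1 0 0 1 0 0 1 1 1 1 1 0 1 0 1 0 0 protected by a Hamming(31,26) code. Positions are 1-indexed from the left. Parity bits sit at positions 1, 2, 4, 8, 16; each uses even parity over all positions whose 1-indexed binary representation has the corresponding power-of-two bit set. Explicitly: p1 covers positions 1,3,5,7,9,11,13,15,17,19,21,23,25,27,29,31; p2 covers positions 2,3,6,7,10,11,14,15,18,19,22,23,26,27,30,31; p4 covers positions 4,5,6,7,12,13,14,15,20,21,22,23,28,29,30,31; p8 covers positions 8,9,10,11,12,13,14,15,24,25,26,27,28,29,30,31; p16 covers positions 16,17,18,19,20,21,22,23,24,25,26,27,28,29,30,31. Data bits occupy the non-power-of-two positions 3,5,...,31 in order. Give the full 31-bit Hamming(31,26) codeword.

Place data bits at non-power-of-two positions: b3=1, b5=0, b6=1, b7=0, b9=0, b10=1, b11=1, b12=0, b13=0, b14=1, b15=0, b17=0, b18=1, b19=0, b20=0, b21=1, b22=1, b23=1, b24=1, b25=1, b26=0, b27=1, b28=0, b29=1, b30=0, b31=0.
p1 = XOR of data positions {3,5,7,9,11,13,15,17,19,21,23,25,27,29,31} = 1⊕0⊕0⊕0⊕1⊕0⊕0⊕0⊕0⊕1⊕1⊕1⊕1⊕1⊕0 = 1
p2 = XOR of data positions {3,6,7,10,11,14,15,18,19,22,23,26,27,30,31} = 1⊕1⊕0⊕1⊕1⊕1⊕0⊕1⊕0⊕1⊕1⊕0⊕1⊕0⊕0 = 1
p4 = XOR of data positions {5,6,7,12,13,14,15,20,21,22,23,28,29,30,31} = 0⊕1⊕0⊕0⊕0⊕1⊕0⊕0⊕1⊕1⊕1⊕0⊕1⊕0⊕0 = 0
p8 = XOR of data positions {9,10,11,12,13,14,15,24,25,26,27,28,29,30,31} = 0⊕1⊕1⊕0⊕0⊕1⊕0⊕1⊕1⊕0⊕1⊕0⊕1⊕0⊕0 = 1
p16 = XOR of data positions {17,18,19,20,21,22,23,24,25,26,27,28,29,30,31} = 0⊕1⊕0⊕0⊕1⊕1⊕1⊕1⊕1⊕0⊕1⊕0⊕1⊕0⊕0 = 0
Codeword b1..b31 = 1110010101100100010011111010100

1110010101100100010011111010100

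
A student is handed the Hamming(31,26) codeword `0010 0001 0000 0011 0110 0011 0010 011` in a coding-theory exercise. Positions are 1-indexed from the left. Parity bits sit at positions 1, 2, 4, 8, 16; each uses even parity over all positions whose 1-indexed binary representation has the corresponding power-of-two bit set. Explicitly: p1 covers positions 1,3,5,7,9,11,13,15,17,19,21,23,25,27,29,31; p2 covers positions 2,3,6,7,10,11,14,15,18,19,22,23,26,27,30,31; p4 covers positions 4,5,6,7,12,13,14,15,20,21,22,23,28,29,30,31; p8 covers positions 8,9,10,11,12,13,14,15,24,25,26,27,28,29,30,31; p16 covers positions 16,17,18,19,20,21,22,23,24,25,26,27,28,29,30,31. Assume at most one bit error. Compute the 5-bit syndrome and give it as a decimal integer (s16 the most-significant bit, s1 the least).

s1: b1⊕b3⊕b5⊕b7⊕b9⊕b11⊕b13⊕b15⊕b17⊕b19⊕b21⊕b23⊕b25⊕b27⊕b29⊕b31 = 0⊕1⊕0⊕0⊕0⊕0⊕0⊕1⊕0⊕1⊕0⊕1⊕0⊕1⊕0⊕1 = 0
s2: b2⊕b3⊕b6⊕b7⊕b10⊕b11⊕b14⊕b15⊕b18⊕b19⊕b22⊕b23⊕b26⊕b27⊕b30⊕b31 = 0⊕1⊕0⊕0⊕0⊕0⊕0⊕1⊕1⊕1⊕0⊕1⊕0⊕1⊕1⊕1 = 0
s4: b4⊕b5⊕b6⊕b7⊕b12⊕b13⊕b14⊕b15⊕b20⊕b21⊕b22⊕b23⊕b28⊕b29⊕b30⊕b31 = 0⊕0⊕0⊕0⊕0⊕0⊕0⊕1⊕0⊕0⊕0⊕1⊕0⊕0⊕1⊕1 = 0
s8: b8⊕b9⊕b10⊕b11⊕b12⊕b13⊕b14⊕b15⊕b24⊕b25⊕b26⊕b27⊕b28⊕b29⊕b30⊕b31 = 1⊕0⊕0⊕0⊕0⊕0⊕0⊕1⊕1⊕0⊕0⊕1⊕0⊕0⊕1⊕1 = 0
s16: b16⊕b17⊕b18⊕b19⊕b20⊕b21⊕b22⊕b23⊕b24⊕b25⊕b26⊕b27⊕b28⊕b29⊕b30⊕b31 = 1⊕0⊕1⊕1⊕0⊕0⊕0⊕1⊕1⊕0⊕0⊕1⊕0⊕0⊕1⊕1 = 0
Syndrome (s16...s1) = 00000 → position 0 (no error).

0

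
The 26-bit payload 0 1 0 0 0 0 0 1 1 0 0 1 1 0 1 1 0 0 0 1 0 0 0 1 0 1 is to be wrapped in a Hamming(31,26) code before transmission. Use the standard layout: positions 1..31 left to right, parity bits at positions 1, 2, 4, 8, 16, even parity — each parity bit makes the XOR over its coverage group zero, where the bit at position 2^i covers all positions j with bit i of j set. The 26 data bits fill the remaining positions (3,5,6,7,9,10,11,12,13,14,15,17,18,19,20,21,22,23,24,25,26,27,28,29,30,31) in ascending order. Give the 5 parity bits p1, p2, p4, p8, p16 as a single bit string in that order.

Place data bits at non-power-of-two positions: b3=0, b5=1, b6=0, b7=0, b9=0, b10=0, b11=0, b12=1, b13=1, b14=0, b15=0, b17=1, b18=1, b19=0, b20=1, b21=1, b22=0, b23=0, b24=0, b25=1, b26=0, b27=0, b28=0, b29=1, b30=0, b31=1.
p1 = XOR of data positions {3,5,7,9,11,13,15,17,19,21,23,25,27,29,31} = 0⊕1⊕0⊕0⊕0⊕1⊕0⊕1⊕0⊕1⊕0⊕1⊕0⊕1⊕1 = 1
p2 = XOR of data positions {3,6,7,10,11,14,15,18,19,22,23,26,27,30,31} = 0⊕0⊕0⊕0⊕0⊕0⊕0⊕1⊕0⊕0⊕0⊕0⊕0⊕0⊕1 = 0
p4 = XOR of data positions {5,6,7,12,13,14,15,20,21,22,23,28,29,30,31} = 1⊕0⊕0⊕1⊕1⊕0⊕0⊕1⊕1⊕0⊕0⊕0⊕1⊕0⊕1 = 1
p8 = XOR of data positions {9,10,11,12,13,14,15,24,25,26,27,28,29,30,31} = 0⊕0⊕0⊕1⊕1⊕0⊕0⊕0⊕1⊕0⊕0⊕0⊕1⊕0⊕1 = 1
p16 = XOR of data positions {17,18,19,20,21,22,23,24,25,26,27,28,29,30,31} = 1⊕1⊕0⊕1⊕1⊕0⊕0⊕0⊕1⊕0⊕0⊕0⊕1⊕0⊕1 = 1
Parity bits p1,p2,p4,p8,p16 = 10111

10111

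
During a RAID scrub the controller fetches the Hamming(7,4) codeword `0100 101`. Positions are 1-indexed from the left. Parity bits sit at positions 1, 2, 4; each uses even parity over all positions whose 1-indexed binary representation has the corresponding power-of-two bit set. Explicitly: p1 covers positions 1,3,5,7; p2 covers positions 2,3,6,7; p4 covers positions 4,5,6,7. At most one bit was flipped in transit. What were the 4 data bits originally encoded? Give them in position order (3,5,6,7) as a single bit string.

s1: b1⊕b3⊕b5⊕b7 = 0⊕0⊕1⊕1 = 0
s2: b2⊕b3⊕b6⊕b7 = 1⊕0⊕0⊕1 = 0
s4: b4⊕b5⊕b6⊕b7 = 0⊕1⊕0⊕1 = 0
Syndrome (s4...s1) = 000 → position 0 (no error).
No correction needed.
Data bits at positions 3,5,6,7: 0101

0101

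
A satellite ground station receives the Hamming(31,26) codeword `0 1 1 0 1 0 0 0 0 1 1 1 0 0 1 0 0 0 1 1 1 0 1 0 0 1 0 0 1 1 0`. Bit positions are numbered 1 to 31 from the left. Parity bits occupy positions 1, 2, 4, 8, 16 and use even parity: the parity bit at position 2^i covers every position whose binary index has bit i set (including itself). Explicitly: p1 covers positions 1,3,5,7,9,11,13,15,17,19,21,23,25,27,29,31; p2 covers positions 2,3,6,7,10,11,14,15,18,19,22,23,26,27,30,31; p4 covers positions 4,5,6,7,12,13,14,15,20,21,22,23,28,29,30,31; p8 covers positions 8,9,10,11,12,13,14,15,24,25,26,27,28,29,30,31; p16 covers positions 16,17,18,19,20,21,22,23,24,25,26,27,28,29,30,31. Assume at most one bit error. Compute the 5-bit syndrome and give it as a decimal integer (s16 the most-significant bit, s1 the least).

s1: b1⊕b3⊕b5⊕b7⊕b9⊕b11⊕b13⊕b15⊕b17⊕b19⊕b21⊕b23⊕b25⊕b27⊕b29⊕b31 = 0⊕1⊕1⊕0⊕0⊕1⊕0⊕1⊕0⊕1⊕1⊕1⊕0⊕0⊕1⊕0 = 0
s2: b2⊕b3⊕b6⊕b7⊕b10⊕b11⊕b14⊕b15⊕b18⊕b19⊕b22⊕b23⊕b26⊕b27⊕b30⊕b31 = 1⊕1⊕0⊕0⊕1⊕1⊕0⊕1⊕0⊕1⊕0⊕1⊕1⊕0⊕1⊕0 = 1
s4: b4⊕b5⊕b6⊕b7⊕b12⊕b13⊕b14⊕b15⊕b20⊕b21⊕b22⊕b23⊕b28⊕b29⊕b30⊕b31 = 0⊕1⊕0⊕0⊕1⊕0⊕0⊕1⊕1⊕1⊕0⊕1⊕0⊕1⊕1⊕0 = 0
s8: b8⊕b9⊕b10⊕b11⊕b12⊕b13⊕b14⊕b15⊕b24⊕b25⊕b26⊕b27⊕b28⊕b29⊕b30⊕b31 = 0⊕0⊕1⊕1⊕1⊕0⊕0⊕1⊕0⊕0⊕1⊕0⊕0⊕1⊕1⊕0 = 1
s16: b16⊕b17⊕b18⊕b19⊕b20⊕b21⊕b22⊕b23⊕b24⊕b25⊕b26⊕b27⊕b28⊕b29⊕b30⊕b31 = 0⊕0⊕0⊕1⊕1⊕1⊕0⊕1⊕0⊕0⊕1⊕0⊕0⊕1⊕1⊕0 = 1
Syndrome (s16...s1) = 11010 → position 26.

26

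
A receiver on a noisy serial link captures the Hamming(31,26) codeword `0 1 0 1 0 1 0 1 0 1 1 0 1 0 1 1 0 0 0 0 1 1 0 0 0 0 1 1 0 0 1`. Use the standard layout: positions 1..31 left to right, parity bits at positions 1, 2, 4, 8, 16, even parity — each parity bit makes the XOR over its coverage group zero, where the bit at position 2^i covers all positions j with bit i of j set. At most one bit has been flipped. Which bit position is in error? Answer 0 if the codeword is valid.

0

s1: b1⊕b3⊕b5⊕b7⊕b9⊕b11⊕b13⊕b15⊕b17⊕b19⊕b21⊕b23⊕b25⊕b27⊕b29⊕b31 = 0⊕0⊕0⊕0⊕0⊕1⊕1⊕1⊕0⊕0⊕1⊕0⊕0⊕1⊕0⊕1 = 0
s2: b2⊕b3⊕b6⊕b7⊕b10⊕b11⊕b14⊕b15⊕b18⊕b19⊕b22⊕b23⊕b26⊕b27⊕b30⊕b31 = 1⊕0⊕1⊕0⊕1⊕1⊕0⊕1⊕0⊕0⊕1⊕0⊕0⊕1⊕0⊕1 = 0
s4: b4⊕b5⊕b6⊕b7⊕b12⊕b13⊕b14⊕b15⊕b20⊕b21⊕b22⊕b23⊕b28⊕b29⊕b30⊕b31 = 1⊕0⊕1⊕0⊕0⊕1⊕0⊕1⊕0⊕1⊕1⊕0⊕1⊕0⊕0⊕1 = 0
s8: b8⊕b9⊕b10⊕b11⊕b12⊕b13⊕b14⊕b15⊕b24⊕b25⊕b26⊕b27⊕b28⊕b29⊕b30⊕b31 = 1⊕0⊕1⊕1⊕0⊕1⊕0⊕1⊕0⊕0⊕0⊕1⊕1⊕0⊕0⊕1 = 0
s16: b16⊕b17⊕b18⊕b19⊕b20⊕b21⊕b22⊕b23⊕b24⊕b25⊕b26⊕b27⊕b28⊕b29⊕b30⊕b31 = 1⊕0⊕0⊕0⊕0⊕1⊕1⊕0⊕0⊕0⊕0⊕1⊕1⊕0⊕0⊕1 = 0
Syndrome (s16...s1) = 00000 → position 0 (no error).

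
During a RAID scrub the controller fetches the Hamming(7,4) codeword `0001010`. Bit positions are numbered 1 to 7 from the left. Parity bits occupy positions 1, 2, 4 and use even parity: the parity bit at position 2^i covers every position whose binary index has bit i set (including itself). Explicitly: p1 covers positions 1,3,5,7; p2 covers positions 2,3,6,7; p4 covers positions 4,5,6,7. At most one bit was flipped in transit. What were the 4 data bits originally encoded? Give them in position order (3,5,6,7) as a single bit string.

0010

s1: b1⊕b3⊕b5⊕b7 = 0⊕0⊕0⊕0 = 0
s2: b2⊕b3⊕b6⊕b7 = 0⊕0⊕1⊕0 = 1
s4: b4⊕b5⊕b6⊕b7 = 1⊕0⊕1⊕0 = 0
Syndrome (s4...s1) = 010 → position 2.
Flip bit 2: corrected codeword = 0101010
Data bits at positions 3,5,6,7: 0010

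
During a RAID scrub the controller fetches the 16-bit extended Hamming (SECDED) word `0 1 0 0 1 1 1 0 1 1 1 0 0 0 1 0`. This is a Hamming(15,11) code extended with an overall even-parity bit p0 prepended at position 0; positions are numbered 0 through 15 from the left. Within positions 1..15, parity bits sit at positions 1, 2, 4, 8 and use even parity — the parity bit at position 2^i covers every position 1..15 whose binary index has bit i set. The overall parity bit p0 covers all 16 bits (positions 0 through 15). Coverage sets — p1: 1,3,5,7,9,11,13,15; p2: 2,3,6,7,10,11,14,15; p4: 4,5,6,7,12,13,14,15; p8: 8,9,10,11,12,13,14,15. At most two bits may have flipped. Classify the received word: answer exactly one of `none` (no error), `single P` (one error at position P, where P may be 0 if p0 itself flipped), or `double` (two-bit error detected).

double

s1: b1⊕b3⊕b5⊕b7⊕b9⊕b11⊕b13⊕b15 = 1⊕0⊕1⊕0⊕1⊕0⊕0⊕0 = 1
s2: b2⊕b3⊕b6⊕b7⊕b10⊕b11⊕b14⊕b15 = 0⊕0⊕1⊕0⊕1⊕0⊕1⊕0 = 1
s4: b4⊕b5⊕b6⊕b7⊕b12⊕b13⊕b14⊕b15 = 1⊕1⊕1⊕0⊕0⊕0⊕1⊕0 = 0
s8: b8⊕b9⊕b10⊕b11⊕b12⊕b13⊕b14⊕b15 = 1⊕1⊕1⊕0⊕0⊕0⊕1⊕0 = 0
Syndrome (s8...s1) = 0011 → position 3.
Overall parity (XOR of all 16 bits, including p0): 0⊕1⊕0⊕0⊕1⊕1⊕1⊕0⊕1⊕1⊕1⊕0⊕0⊕0⊕1⊕0 = 0
Overall=0, syndrome position=3 → double-bit error detected (uncorrectable).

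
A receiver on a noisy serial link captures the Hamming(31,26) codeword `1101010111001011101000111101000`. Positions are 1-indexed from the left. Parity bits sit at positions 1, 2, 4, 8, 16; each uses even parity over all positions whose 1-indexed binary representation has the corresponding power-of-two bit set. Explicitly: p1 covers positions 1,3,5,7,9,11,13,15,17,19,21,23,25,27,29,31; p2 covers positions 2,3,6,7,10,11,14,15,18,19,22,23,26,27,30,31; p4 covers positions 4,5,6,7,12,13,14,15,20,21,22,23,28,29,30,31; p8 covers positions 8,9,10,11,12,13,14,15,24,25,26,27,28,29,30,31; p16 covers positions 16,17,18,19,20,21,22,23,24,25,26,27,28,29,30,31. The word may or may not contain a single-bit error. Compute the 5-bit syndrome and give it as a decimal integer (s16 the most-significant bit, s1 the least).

10

s1: b1⊕b3⊕b5⊕b7⊕b9⊕b11⊕b13⊕b15⊕b17⊕b19⊕b21⊕b23⊕b25⊕b27⊕b29⊕b31 = 1⊕0⊕0⊕0⊕1⊕0⊕1⊕1⊕1⊕1⊕0⊕1⊕1⊕0⊕0⊕0 = 0
s2: b2⊕b3⊕b6⊕b7⊕b10⊕b11⊕b14⊕b15⊕b18⊕b19⊕b22⊕b23⊕b26⊕b27⊕b30⊕b31 = 1⊕0⊕1⊕0⊕1⊕0⊕0⊕1⊕0⊕1⊕0⊕1⊕1⊕0⊕0⊕0 = 1
s4: b4⊕b5⊕b6⊕b7⊕b12⊕b13⊕b14⊕b15⊕b20⊕b21⊕b22⊕b23⊕b28⊕b29⊕b30⊕b31 = 1⊕0⊕1⊕0⊕0⊕1⊕0⊕1⊕0⊕0⊕0⊕1⊕1⊕0⊕0⊕0 = 0
s8: b8⊕b9⊕b10⊕b11⊕b12⊕b13⊕b14⊕b15⊕b24⊕b25⊕b26⊕b27⊕b28⊕b29⊕b30⊕b31 = 1⊕1⊕1⊕0⊕0⊕1⊕0⊕1⊕1⊕1⊕1⊕0⊕1⊕0⊕0⊕0 = 1
s16: b16⊕b17⊕b18⊕b19⊕b20⊕b21⊕b22⊕b23⊕b24⊕b25⊕b26⊕b27⊕b28⊕b29⊕b30⊕b31 = 1⊕1⊕0⊕1⊕0⊕0⊕0⊕1⊕1⊕1⊕1⊕0⊕1⊕0⊕0⊕0 = 0
Syndrome (s16...s1) = 01010 → position 10.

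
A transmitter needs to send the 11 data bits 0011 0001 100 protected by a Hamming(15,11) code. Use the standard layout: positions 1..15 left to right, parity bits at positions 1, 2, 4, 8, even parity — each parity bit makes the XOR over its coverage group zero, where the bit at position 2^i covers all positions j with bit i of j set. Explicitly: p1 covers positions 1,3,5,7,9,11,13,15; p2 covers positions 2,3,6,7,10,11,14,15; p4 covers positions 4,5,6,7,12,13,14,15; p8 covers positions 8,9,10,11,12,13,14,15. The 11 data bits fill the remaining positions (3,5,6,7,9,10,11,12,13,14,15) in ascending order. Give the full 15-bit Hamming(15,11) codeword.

000001100001100

Place data bits at non-power-of-two positions: b3=0, b5=0, b6=1, b7=1, b9=0, b10=0, b11=0, b12=1, b13=1, b14=0, b15=0.
p1 = XOR of data positions {3,5,7,9,11,13,15} = 0⊕0⊕1⊕0⊕0⊕1⊕0 = 0
p2 = XOR of data positions {3,6,7,10,11,14,15} = 0⊕1⊕1⊕0⊕0⊕0⊕0 = 0
p4 = XOR of data positions {5,6,7,12,13,14,15} = 0⊕1⊕1⊕1⊕1⊕0⊕0 = 0
p8 = XOR of data positions {9,10,11,12,13,14,15} = 0⊕0⊕0⊕1⊕1⊕0⊕0 = 0
Codeword b1..b15 = 000001100001100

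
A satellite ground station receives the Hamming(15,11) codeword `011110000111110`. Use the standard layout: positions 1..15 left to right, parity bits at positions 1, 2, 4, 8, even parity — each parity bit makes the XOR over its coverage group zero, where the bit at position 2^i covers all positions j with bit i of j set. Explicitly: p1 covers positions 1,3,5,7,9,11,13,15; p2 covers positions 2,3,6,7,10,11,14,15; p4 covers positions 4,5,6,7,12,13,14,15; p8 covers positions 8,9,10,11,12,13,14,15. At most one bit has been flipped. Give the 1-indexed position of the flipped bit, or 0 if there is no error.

s1: b1⊕b3⊕b5⊕b7⊕b9⊕b11⊕b13⊕b15 = 0⊕1⊕1⊕0⊕0⊕1⊕1⊕0 = 0
s2: b2⊕b3⊕b6⊕b7⊕b10⊕b11⊕b14⊕b15 = 1⊕1⊕0⊕0⊕1⊕1⊕1⊕0 = 1
s4: b4⊕b5⊕b6⊕b7⊕b12⊕b13⊕b14⊕b15 = 1⊕1⊕0⊕0⊕1⊕1⊕1⊕0 = 1
s8: b8⊕b9⊕b10⊕b11⊕b12⊕b13⊕b14⊕b15 = 0⊕0⊕1⊕1⊕1⊕1⊕1⊕0 = 1
Syndrome (s8...s1) = 1110 → position 14.

14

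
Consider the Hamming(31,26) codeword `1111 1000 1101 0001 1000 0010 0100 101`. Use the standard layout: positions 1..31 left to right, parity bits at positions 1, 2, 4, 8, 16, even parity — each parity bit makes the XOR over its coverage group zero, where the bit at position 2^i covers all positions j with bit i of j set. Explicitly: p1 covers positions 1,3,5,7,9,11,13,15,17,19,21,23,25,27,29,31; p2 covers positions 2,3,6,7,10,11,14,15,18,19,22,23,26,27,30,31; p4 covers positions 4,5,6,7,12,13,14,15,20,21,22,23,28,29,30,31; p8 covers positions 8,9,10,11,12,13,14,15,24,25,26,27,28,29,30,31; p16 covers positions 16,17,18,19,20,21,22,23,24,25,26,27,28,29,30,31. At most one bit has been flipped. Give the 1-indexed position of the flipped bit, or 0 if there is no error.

s1: b1⊕b3⊕b5⊕b7⊕b9⊕b11⊕b13⊕b15⊕b17⊕b19⊕b21⊕b23⊕b25⊕b27⊕b29⊕b31 = 1⊕1⊕1⊕0⊕1⊕0⊕0⊕0⊕1⊕0⊕0⊕1⊕0⊕0⊕1⊕1 = 0
s2: b2⊕b3⊕b6⊕b7⊕b10⊕b11⊕b14⊕b15⊕b18⊕b19⊕b22⊕b23⊕b26⊕b27⊕b30⊕b31 = 1⊕1⊕0⊕0⊕1⊕0⊕0⊕0⊕0⊕0⊕0⊕1⊕1⊕0⊕0⊕1 = 0
s4: b4⊕b5⊕b6⊕b7⊕b12⊕b13⊕b14⊕b15⊕b20⊕b21⊕b22⊕b23⊕b28⊕b29⊕b30⊕b31 = 1⊕1⊕0⊕0⊕1⊕0⊕0⊕0⊕0⊕0⊕0⊕1⊕0⊕1⊕0⊕1 = 0
s8: b8⊕b9⊕b10⊕b11⊕b12⊕b13⊕b14⊕b15⊕b24⊕b25⊕b26⊕b27⊕b28⊕b29⊕b30⊕b31 = 0⊕1⊕1⊕0⊕1⊕0⊕0⊕0⊕0⊕0⊕1⊕0⊕0⊕1⊕0⊕1 = 0
s16: b16⊕b17⊕b18⊕b19⊕b20⊕b21⊕b22⊕b23⊕b24⊕b25⊕b26⊕b27⊕b28⊕b29⊕b30⊕b31 = 1⊕1⊕0⊕0⊕0⊕0⊕0⊕1⊕0⊕0⊕1⊕0⊕0⊕1⊕0⊕1 = 0
Syndrome (s16...s1) = 00000 → position 0 (no error).

0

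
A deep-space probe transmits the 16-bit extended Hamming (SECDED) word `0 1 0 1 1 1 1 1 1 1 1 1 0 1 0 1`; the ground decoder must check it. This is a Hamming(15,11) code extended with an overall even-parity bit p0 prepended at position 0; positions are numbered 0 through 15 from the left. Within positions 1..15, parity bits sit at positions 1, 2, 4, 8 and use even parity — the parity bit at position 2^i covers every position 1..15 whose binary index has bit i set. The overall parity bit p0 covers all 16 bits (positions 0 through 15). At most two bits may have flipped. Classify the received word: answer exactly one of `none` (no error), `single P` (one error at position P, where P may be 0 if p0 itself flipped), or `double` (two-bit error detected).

none

s1: b1⊕b3⊕b5⊕b7⊕b9⊕b11⊕b13⊕b15 = 1⊕1⊕1⊕1⊕1⊕1⊕1⊕1 = 0
s2: b2⊕b3⊕b6⊕b7⊕b10⊕b11⊕b14⊕b15 = 0⊕1⊕1⊕1⊕1⊕1⊕0⊕1 = 0
s4: b4⊕b5⊕b6⊕b7⊕b12⊕b13⊕b14⊕b15 = 1⊕1⊕1⊕1⊕0⊕1⊕0⊕1 = 0
s8: b8⊕b9⊕b10⊕b11⊕b12⊕b13⊕b14⊕b15 = 1⊕1⊕1⊕1⊕0⊕1⊕0⊕1 = 0
Syndrome (s8...s1) = 0000 → position 0 (no error).
Overall parity (XOR of all 16 bits, including p0): 0⊕1⊕0⊕1⊕1⊕1⊕1⊕1⊕1⊕1⊕1⊕1⊕0⊕1⊕0⊕1 = 0
Overall=0, syndrome position=0 → no error.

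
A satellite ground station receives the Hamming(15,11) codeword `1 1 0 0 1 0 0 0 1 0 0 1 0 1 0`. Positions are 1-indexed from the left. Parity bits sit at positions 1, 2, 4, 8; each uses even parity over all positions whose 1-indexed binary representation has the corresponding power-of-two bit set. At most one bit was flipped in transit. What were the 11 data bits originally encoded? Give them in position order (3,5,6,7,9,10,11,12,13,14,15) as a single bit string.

s1: b1⊕b3⊕b5⊕b7⊕b9⊕b11⊕b13⊕b15 = 1⊕0⊕1⊕0⊕1⊕0⊕0⊕0 = 1
s2: b2⊕b3⊕b6⊕b7⊕b10⊕b11⊕b14⊕b15 = 1⊕0⊕0⊕0⊕0⊕0⊕1⊕0 = 0
s4: b4⊕b5⊕b6⊕b7⊕b12⊕b13⊕b14⊕b15 = 0⊕1⊕0⊕0⊕1⊕0⊕1⊕0 = 1
s8: b8⊕b9⊕b10⊕b11⊕b12⊕b13⊕b14⊕b15 = 0⊕1⊕0⊕0⊕1⊕0⊕1⊕0 = 1
Syndrome (s8...s1) = 1101 → position 13.
Flip bit 13: corrected codeword = 110010001001110
Data bits at positions 3,5,6,7,9,10,11,12,13,14,15: 01001001110

01001001110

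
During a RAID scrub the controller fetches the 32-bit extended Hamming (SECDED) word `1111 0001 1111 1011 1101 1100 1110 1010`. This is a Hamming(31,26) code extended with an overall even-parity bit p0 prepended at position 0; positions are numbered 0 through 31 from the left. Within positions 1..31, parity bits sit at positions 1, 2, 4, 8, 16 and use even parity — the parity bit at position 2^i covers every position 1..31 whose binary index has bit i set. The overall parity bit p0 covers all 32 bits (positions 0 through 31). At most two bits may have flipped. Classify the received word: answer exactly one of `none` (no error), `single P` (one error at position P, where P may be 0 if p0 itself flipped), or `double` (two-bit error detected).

none

s1: b1⊕b3⊕b5⊕b7⊕b9⊕b11⊕b13⊕b15⊕b17⊕b19⊕b21⊕b23⊕b25⊕b27⊕b29⊕b31 = 1⊕1⊕0⊕1⊕1⊕1⊕0⊕1⊕1⊕1⊕1⊕0⊕1⊕0⊕0⊕0 = 0
s2: b2⊕b3⊕b6⊕b7⊕b10⊕b11⊕b14⊕b15⊕b18⊕b19⊕b22⊕b23⊕b26⊕b27⊕b30⊕b31 = 1⊕1⊕0⊕1⊕1⊕1⊕1⊕1⊕0⊕1⊕0⊕0⊕1⊕0⊕1⊕0 = 0
s4: b4⊕b5⊕b6⊕b7⊕b12⊕b13⊕b14⊕b15⊕b20⊕b21⊕b22⊕b23⊕b28⊕b29⊕b30⊕b31 = 0⊕0⊕0⊕1⊕1⊕0⊕1⊕1⊕1⊕1⊕0⊕0⊕1⊕0⊕1⊕0 = 0
s8: b8⊕b9⊕b10⊕b11⊕b12⊕b13⊕b14⊕b15⊕b24⊕b25⊕b26⊕b27⊕b28⊕b29⊕b30⊕b31 = 1⊕1⊕1⊕1⊕1⊕0⊕1⊕1⊕1⊕1⊕1⊕0⊕1⊕0⊕1⊕0 = 0
s16: b16⊕b17⊕b18⊕b19⊕b20⊕b21⊕b22⊕b23⊕b24⊕b25⊕b26⊕b27⊕b28⊕b29⊕b30⊕b31 = 1⊕1⊕0⊕1⊕1⊕1⊕0⊕0⊕1⊕1⊕1⊕0⊕1⊕0⊕1⊕0 = 0
Syndrome (s16...s1) = 00000 → position 0 (no error).
Overall parity (XOR of all 32 bits, including p0): 1⊕1⊕1⊕1⊕0⊕0⊕0⊕1⊕1⊕1⊕1⊕1⊕1⊕0⊕1⊕1⊕1⊕1⊕0⊕1⊕1⊕1⊕0⊕0⊕1⊕1⊕1⊕0⊕1⊕0⊕1⊕0 = 0
Overall=0, syndrome position=0 → no error.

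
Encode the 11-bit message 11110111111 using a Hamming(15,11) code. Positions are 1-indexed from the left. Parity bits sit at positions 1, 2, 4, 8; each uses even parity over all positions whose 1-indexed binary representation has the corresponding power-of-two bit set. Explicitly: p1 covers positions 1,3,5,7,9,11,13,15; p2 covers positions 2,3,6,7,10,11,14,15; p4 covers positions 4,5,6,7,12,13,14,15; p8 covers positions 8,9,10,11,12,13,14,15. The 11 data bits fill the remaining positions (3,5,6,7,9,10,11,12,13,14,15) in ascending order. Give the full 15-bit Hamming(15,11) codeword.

Place data bits at non-power-of-two positions: b3=1, b5=1, b6=1, b7=1, b9=0, b10=1, b11=1, b12=1, b13=1, b14=1, b15=1.
p1 = XOR of data positions {3,5,7,9,11,13,15} = 1⊕1⊕1⊕0⊕1⊕1⊕1 = 0
p2 = XOR of data positions {3,6,7,10,11,14,15} = 1⊕1⊕1⊕1⊕1⊕1⊕1 = 1
p4 = XOR of data positions {5,6,7,12,13,14,15} = 1⊕1⊕1⊕1⊕1⊕1⊕1 = 1
p8 = XOR of data positions {9,10,11,12,13,14,15} = 0⊕1⊕1⊕1⊕1⊕1⊕1 = 0
Codeword b1..b15 = 011111100111111

011111100111111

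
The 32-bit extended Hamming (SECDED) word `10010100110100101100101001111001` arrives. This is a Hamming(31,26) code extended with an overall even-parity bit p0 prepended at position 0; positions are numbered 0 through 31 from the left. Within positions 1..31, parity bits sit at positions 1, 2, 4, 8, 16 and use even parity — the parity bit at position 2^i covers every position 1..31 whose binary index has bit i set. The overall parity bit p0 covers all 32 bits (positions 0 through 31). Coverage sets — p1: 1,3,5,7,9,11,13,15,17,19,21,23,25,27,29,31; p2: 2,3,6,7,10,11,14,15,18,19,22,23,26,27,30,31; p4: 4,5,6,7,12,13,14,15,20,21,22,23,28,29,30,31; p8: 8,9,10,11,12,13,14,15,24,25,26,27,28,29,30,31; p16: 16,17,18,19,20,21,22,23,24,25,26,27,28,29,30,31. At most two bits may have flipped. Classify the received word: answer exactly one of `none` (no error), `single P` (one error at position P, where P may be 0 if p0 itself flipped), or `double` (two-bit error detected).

double

s1: b1⊕b3⊕b5⊕b7⊕b9⊕b11⊕b13⊕b15⊕b17⊕b19⊕b21⊕b23⊕b25⊕b27⊕b29⊕b31 = 0⊕1⊕1⊕0⊕1⊕1⊕0⊕0⊕1⊕0⊕0⊕0⊕1⊕1⊕0⊕1 = 0
s2: b2⊕b3⊕b6⊕b7⊕b10⊕b11⊕b14⊕b15⊕b18⊕b19⊕b22⊕b23⊕b26⊕b27⊕b30⊕b31 = 0⊕1⊕0⊕0⊕0⊕1⊕1⊕0⊕0⊕0⊕1⊕0⊕1⊕1⊕0⊕1 = 1
s4: b4⊕b5⊕b6⊕b7⊕b12⊕b13⊕b14⊕b15⊕b20⊕b21⊕b22⊕b23⊕b28⊕b29⊕b30⊕b31 = 0⊕1⊕0⊕0⊕0⊕0⊕1⊕0⊕1⊕0⊕1⊕0⊕1⊕0⊕0⊕1 = 0
s8: b8⊕b9⊕b10⊕b11⊕b12⊕b13⊕b14⊕b15⊕b24⊕b25⊕b26⊕b27⊕b28⊕b29⊕b30⊕b31 = 1⊕1⊕0⊕1⊕0⊕0⊕1⊕0⊕0⊕1⊕1⊕1⊕1⊕0⊕0⊕1 = 1
s16: b16⊕b17⊕b18⊕b19⊕b20⊕b21⊕b22⊕b23⊕b24⊕b25⊕b26⊕b27⊕b28⊕b29⊕b30⊕b31 = 1⊕1⊕0⊕0⊕1⊕0⊕1⊕0⊕0⊕1⊕1⊕1⊕1⊕0⊕0⊕1 = 1
Syndrome (s16...s1) = 11010 → position 26.
Overall parity (XOR of all 32 bits, including p0): 1⊕0⊕0⊕1⊕0⊕1⊕0⊕0⊕1⊕1⊕0⊕1⊕0⊕0⊕1⊕0⊕1⊕1⊕0⊕0⊕1⊕0⊕1⊕0⊕0⊕1⊕1⊕1⊕1⊕0⊕0⊕1 = 0
Overall=0, syndrome position=26 → double-bit error detected (uncorrectable).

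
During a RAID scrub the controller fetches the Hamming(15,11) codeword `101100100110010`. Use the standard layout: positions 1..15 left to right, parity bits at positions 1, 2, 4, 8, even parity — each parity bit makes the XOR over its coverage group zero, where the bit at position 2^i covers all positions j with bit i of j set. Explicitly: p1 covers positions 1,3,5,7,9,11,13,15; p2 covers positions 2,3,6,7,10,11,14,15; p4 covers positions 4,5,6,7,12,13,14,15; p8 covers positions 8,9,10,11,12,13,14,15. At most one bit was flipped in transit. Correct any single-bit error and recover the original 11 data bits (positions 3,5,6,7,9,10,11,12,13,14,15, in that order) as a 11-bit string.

s1: b1⊕b3⊕b5⊕b7⊕b9⊕b11⊕b13⊕b15 = 1⊕1⊕0⊕1⊕0⊕1⊕0⊕0 = 0
s2: b2⊕b3⊕b6⊕b7⊕b10⊕b11⊕b14⊕b15 = 0⊕1⊕0⊕1⊕1⊕1⊕1⊕0 = 1
s4: b4⊕b5⊕b6⊕b7⊕b12⊕b13⊕b14⊕b15 = 1⊕0⊕0⊕1⊕0⊕0⊕1⊕0 = 1
s8: b8⊕b9⊕b10⊕b11⊕b12⊕b13⊕b14⊕b15 = 0⊕0⊕1⊕1⊕0⊕0⊕1⊕0 = 1
Syndrome (s8...s1) = 1110 → position 14.
Flip bit 14: corrected codeword = 101100100110000
Data bits at positions 3,5,6,7,9,10,11,12,13,14,15: 10010110000

10010110000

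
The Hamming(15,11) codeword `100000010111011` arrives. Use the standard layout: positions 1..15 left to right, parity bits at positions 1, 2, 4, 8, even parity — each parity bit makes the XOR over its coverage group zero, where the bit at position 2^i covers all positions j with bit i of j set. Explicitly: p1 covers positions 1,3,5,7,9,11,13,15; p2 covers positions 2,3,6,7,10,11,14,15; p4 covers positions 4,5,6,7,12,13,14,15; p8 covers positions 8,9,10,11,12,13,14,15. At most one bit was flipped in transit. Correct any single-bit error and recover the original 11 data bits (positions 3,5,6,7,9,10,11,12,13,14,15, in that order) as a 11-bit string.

01000111011

s1: b1⊕b3⊕b5⊕b7⊕b9⊕b11⊕b13⊕b15 = 1⊕0⊕0⊕0⊕0⊕1⊕0⊕1 = 1
s2: b2⊕b3⊕b6⊕b7⊕b10⊕b11⊕b14⊕b15 = 0⊕0⊕0⊕0⊕1⊕1⊕1⊕1 = 0
s4: b4⊕b5⊕b6⊕b7⊕b12⊕b13⊕b14⊕b15 = 0⊕0⊕0⊕0⊕1⊕0⊕1⊕1 = 1
s8: b8⊕b9⊕b10⊕b11⊕b12⊕b13⊕b14⊕b15 = 1⊕0⊕1⊕1⊕1⊕0⊕1⊕1 = 0
Syndrome (s8...s1) = 0101 → position 5.
Flip bit 5: corrected codeword = 100010010111011
Data bits at positions 3,5,6,7,9,10,11,12,13,14,15: 01000111011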